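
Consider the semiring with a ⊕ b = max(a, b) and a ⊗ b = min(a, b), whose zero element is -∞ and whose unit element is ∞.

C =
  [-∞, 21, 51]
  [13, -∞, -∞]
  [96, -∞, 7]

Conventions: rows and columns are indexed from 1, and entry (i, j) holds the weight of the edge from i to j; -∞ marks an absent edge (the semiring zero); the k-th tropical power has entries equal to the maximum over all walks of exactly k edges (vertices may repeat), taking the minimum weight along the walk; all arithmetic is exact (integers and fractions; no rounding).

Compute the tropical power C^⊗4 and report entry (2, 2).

C^⊗2:
  [51, -∞, 7]
  [-∞, 13, 13]
  [7, 21, 51]
C^⊗3:
  [7, 21, 51]
  [13, -∞, 7]
  [51, 7, 7]
C^⊗4:
  [51, 7, 7]
  [7, 13, 13]
  [7, 21, 51]
Key observation: the optimum is the walk 2->1->3->1->2, with weight 13 min 51 min 96 min 21 = 13.
Optimal value attained by: walk 2->1->3->1->2.
Answer: (C^⊗4)[2][2] = 13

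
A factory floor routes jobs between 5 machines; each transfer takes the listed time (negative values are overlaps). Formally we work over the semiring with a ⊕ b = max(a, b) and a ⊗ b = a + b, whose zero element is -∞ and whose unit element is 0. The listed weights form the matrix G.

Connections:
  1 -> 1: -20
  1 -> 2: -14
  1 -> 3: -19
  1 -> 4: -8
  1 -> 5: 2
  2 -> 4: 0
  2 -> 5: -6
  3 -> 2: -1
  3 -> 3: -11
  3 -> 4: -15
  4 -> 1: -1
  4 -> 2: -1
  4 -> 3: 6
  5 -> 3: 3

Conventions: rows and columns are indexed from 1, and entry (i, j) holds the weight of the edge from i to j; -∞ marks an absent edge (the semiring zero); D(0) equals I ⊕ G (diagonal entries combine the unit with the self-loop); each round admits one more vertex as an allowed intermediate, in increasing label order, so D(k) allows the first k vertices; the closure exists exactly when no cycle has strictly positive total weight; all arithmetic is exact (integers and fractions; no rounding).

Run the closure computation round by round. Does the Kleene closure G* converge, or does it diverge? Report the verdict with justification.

D(0):
  [0, -14, -19, -8, 2]
  [-∞, 0, -∞, 0, -6]
  [-∞, -1, 0, -15, -∞]
  [-1, -1, 6, 0, -∞]
  [-∞, -∞, 3, -∞, 0]
D(1):
  [0, -14, -19, -8, 2]
  [-∞, 0, -∞, 0, -6]
  [-∞, -1, 0, -15, -∞]
  [-1, -1, 6, 0, 1]
  [-∞, -∞, 3, -∞, 0]
D(2):
  [0, -14, -19, -8, 2]
  [-∞, 0, -∞, 0, -6]
  [-∞, -1, 0, -1, -7]
  [-1, -1, 6, 0, 1]
  [-∞, -∞, 3, -∞, 0]
Detection: at round 3, diagonal entry (4, 4) turns strictly positive.
Key observation: the cycle 4->3->2->4 has total weight 6 + (-1) + 0, which is strictly positive.
Answer: DIVERGES — positive cycle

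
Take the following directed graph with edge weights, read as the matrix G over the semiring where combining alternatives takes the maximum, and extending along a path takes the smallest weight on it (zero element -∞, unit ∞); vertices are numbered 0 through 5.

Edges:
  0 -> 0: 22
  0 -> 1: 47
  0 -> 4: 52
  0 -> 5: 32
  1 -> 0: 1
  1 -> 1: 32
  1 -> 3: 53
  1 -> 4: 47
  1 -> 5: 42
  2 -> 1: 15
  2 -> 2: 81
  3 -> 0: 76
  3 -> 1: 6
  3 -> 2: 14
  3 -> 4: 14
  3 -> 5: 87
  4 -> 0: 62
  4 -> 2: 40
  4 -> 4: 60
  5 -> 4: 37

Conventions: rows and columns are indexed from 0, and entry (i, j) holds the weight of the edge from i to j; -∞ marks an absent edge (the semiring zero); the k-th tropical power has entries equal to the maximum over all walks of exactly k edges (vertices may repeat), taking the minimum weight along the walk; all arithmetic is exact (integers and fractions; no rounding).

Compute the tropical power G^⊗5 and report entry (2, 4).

G^⊗2:
  [52, 32, 40, 47, 52, 42]
  [53, 32, 40, 32, 47, 53]
  [1, 15, 81, 15, 15, 15]
  [22, 47, 14, 6, 52, 32]
  [60, 47, 40, -∞, 60, 32]
  [37, -∞, 37, -∞, 37, -∞]
G^⊗3:
  [52, 47, 40, 32, 52, 47]
  [47, 47, 40, 32, 52, 32]
  [15, 15, 81, 15, 15, 15]
  [52, 32, 40, 47, 52, 42]
  [60, 47, 40, 47, 60, 42]
  [37, 37, 37, -∞, 37, 32]
G^⊗4:
  [52, 47, 40, 47, 52, 42]
  [52, 47, 40, 47, 52, 42]
  [15, 15, 81, 15, 15, 15]
  [52, 47, 40, 32, 52, 47]
  [60, 47, 40, 47, 60, 47]
  [37, 37, 37, 37, 37, 37]
G^⊗5:
  [52, 47, 40, 47, 52, 47]
  [52, 47, 40, 47, 52, 47]
  [15, 15, 81, 15, 15, 15]
  [52, 47, 40, 47, 52, 42]
  [60, 47, 40, 47, 60, 47]
  [37, 37, 37, 37, 37, 37]
Key observation: the optimum is the walk 2->1->3->0->4->4, with weight 15 min 53 min 76 min 52 min 60 = 15.
Optimal value attained by: walk 2->1->3->0->4->4.
Answer: (G^⊗5)[2][4] = 15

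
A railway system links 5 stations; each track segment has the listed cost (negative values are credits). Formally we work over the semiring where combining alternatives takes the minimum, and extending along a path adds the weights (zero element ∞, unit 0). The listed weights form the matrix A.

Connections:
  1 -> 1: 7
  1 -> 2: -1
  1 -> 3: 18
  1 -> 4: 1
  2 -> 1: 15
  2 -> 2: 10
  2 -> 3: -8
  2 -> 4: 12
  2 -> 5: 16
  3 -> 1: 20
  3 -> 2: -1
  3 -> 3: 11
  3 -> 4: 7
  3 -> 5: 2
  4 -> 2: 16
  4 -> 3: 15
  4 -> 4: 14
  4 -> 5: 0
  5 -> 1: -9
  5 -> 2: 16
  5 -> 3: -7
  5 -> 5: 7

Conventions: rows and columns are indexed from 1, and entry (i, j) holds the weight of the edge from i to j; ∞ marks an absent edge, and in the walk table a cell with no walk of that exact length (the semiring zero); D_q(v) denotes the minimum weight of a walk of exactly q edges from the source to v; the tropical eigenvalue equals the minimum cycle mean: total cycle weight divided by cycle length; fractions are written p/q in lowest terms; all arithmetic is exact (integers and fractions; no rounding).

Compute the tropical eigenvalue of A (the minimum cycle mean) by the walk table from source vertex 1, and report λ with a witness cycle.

q=0: [0, ∞, ∞, ∞, ∞]
q=1: [7, -1, 18, 1, ∞]
q=2: [14, 6, -9, 8, 1]
q=3: [-8, -10, -6, -2, -7]
q=4: [-16, -9, -18, -7, -4]
q=5: [-13, -19, -17, -15, -16]
Optimal cycle mean attained by: cycle 2->3->2, total (-8) + (-1), length 2.
Answer: λ = -9/2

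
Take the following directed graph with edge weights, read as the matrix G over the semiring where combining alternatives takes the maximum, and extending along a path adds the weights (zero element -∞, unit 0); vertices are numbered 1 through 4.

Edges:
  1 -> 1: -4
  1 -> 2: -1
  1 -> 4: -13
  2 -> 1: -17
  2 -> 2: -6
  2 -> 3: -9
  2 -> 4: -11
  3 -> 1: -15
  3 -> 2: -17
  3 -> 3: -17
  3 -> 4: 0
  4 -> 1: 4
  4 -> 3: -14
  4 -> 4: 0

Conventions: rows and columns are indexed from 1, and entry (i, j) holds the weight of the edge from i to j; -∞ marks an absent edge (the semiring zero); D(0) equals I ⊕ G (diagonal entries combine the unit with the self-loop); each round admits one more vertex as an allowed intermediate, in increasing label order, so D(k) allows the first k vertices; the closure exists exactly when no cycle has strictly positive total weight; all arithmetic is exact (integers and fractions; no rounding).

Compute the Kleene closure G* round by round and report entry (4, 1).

D(0):
  [0, -1, -∞, -13]
  [-17, 0, -9, -11]
  [-15, -17, 0, 0]
  [4, -∞, -14, 0]
D(1):
  [0, -1, -∞, -13]
  [-17, 0, -9, -11]
  [-15, -16, 0, 0]
  [4, 3, -14, 0]
D(2):
  [0, -1, -10, -12]
  [-17, 0, -9, -11]
  [-15, -16, 0, 0]
  [4, 3, -6, 0]
D(3):
  [0, -1, -10, -10]
  [-17, 0, -9, -9]
  [-15, -16, 0, 0]
  [4, 3, -6, 0]
D(4):
  [0, -1, -10, -10]
  [-5, 0, -9, -9]
  [4, 3, 0, 0]
  [4, 3, -6, 0]
Answer: G*[4][1] = 4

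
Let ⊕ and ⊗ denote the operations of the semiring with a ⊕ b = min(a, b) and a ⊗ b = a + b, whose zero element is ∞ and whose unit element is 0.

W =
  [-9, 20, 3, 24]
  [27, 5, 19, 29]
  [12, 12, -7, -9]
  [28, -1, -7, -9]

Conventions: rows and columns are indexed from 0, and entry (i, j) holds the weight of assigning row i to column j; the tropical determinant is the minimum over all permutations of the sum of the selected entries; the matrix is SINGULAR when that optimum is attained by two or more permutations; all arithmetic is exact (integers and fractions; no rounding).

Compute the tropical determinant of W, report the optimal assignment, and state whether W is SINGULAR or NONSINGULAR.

σ = (0, 1, 2, 3): (-9) + 5 + (-7) + (-9) = -20
σ = (0, 1, 3, 2): (-9) + 5 + (-9) + (-7) = -20
σ = (0, 2, 1, 3): (-9) + 19 + 12 + (-9) = 13
σ = (0, 2, 3, 1): (-9) + 19 + (-9) + (-1) = 0
σ = (0, 3, 1, 2): (-9) + 29 + 12 + (-7) = 25
σ = (0, 3, 2, 1): (-9) + 29 + (-7) + (-1) = 12
σ = (1, 0, 2, 3): 20 + 27 + (-7) + (-9) = 31
σ = (1, 0, 3, 2): 20 + 27 + (-9) + (-7) = 31
σ = (1, 2, 0, 3): 20 + 19 + 12 + (-9) = 42
σ = (1, 2, 3, 0): 20 + 19 + (-9) + 28 = 58
σ = (1, 3, 0, 2): 20 + 29 + 12 + (-7) = 54
σ = (1, 3, 2, 0): 20 + 29 + (-7) + 28 = 70
σ = (2, 0, 1, 3): 3 + 27 + 12 + (-9) = 33
σ = (2, 0, 3, 1): 3 + 27 + (-9) + (-1) = 20
σ = (2, 1, 0, 3): 3 + 5 + 12 + (-9) = 11
σ = (2, 1, 3, 0): 3 + 5 + (-9) + 28 = 27
σ = (2, 3, 0, 1): 3 + 29 + 12 + (-1) = 43
σ = (2, 3, 1, 0): 3 + 29 + 12 + 28 = 72
σ = (3, 0, 1, 2): 24 + 27 + 12 + (-7) = 56
σ = (3, 0, 2, 1): 24 + 27 + (-7) + (-1) = 43
σ = (3, 1, 0, 2): 24 + 5 + 12 + (-7) = 34
σ = (3, 1, 2, 0): 24 + 5 + (-7) + 28 = 50
σ = (3, 2, 0, 1): 24 + 19 + 12 + (-1) = 54
σ = (3, 2, 1, 0): 24 + 19 + 12 + 28 = 83
Optimal value attained by: σ = (0, 1, 2, 3).
Answer: det⊕(W) = -20; verdict: SINGULAR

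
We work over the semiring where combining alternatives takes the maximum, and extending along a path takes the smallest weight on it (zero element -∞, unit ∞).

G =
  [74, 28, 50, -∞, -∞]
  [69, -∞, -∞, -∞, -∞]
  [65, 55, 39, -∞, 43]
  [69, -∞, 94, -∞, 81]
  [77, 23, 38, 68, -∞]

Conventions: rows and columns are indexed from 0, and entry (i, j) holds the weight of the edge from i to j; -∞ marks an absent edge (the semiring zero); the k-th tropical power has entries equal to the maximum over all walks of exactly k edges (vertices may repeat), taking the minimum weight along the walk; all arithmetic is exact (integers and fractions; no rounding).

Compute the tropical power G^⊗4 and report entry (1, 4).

G^⊗2:
  [74, 50, 50, -∞, 43]
  [69, 28, 50, -∞, -∞]
  [65, 39, 50, 43, 39]
  [77, 55, 50, 68, 43]
  [74, 38, 68, -∞, 68]
G^⊗3:
  [74, 50, 50, 43, 43]
  [69, 50, 50, -∞, 43]
  [65, 50, 50, 39, 43]
  [74, 50, 68, 43, 68]
  [74, 55, 50, 68, 43]
G^⊗4:
  [74, 50, 50, 43, 43]
  [69, 50, 50, 43, 43]
  [65, 50, 50, 43, 43]
  [74, 55, 50, 68, 43]
  [74, 50, 68, 43, 68]
Key observation: the optimum is the walk 1->0->0->2->4, with weight 69 min 74 min 50 min 43 = 43.
Optimal value attained by: walk 1->0->0->2->4.
Answer: (G^⊗4)[1][4] = 43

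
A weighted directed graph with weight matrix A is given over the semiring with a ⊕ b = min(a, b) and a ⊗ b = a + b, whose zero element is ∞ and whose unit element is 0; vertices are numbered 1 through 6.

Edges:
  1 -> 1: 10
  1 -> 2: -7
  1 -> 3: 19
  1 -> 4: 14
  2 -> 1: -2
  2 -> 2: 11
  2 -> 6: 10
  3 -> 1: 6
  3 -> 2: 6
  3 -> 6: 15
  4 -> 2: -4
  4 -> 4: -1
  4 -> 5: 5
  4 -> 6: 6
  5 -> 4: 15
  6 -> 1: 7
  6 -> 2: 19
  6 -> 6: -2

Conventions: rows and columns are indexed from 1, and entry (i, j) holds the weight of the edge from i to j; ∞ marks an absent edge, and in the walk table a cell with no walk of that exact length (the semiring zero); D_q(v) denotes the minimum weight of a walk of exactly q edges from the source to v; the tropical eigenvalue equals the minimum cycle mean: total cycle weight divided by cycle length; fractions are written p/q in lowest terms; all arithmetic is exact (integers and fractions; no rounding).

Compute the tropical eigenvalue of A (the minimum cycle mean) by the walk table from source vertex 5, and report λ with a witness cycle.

q=0: [∞, ∞, ∞, ∞, 0, ∞]
q=1: [∞, ∞, ∞, 15, ∞, ∞]
q=2: [∞, 11, ∞, 14, 20, 21]
q=3: [9, 10, ∞, 13, 19, 19]
q=4: [8, 2, 28, 12, 18, 17]
q=5: [0, 1, 27, 11, 17, 12]
q=6: [-1, -7, 19, 10, 16, 10]
Optimal cycle mean attained by: cycle 1->2->1, total (-7) + (-2), length 2.
Answer: λ = -9/2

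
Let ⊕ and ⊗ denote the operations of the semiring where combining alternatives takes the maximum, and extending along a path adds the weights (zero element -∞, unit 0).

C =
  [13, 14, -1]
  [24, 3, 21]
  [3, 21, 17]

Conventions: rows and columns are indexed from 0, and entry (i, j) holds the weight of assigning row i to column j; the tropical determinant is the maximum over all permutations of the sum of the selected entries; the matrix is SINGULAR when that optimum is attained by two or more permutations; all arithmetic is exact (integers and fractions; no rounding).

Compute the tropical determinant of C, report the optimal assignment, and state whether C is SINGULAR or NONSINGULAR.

σ = (0, 1, 2): 13 + 3 + 17 = 33
σ = (0, 2, 1): 13 + 21 + 21 = 55
σ = (1, 0, 2): 14 + 24 + 17 = 55
σ = (1, 2, 0): 14 + 21 + 3 = 38
σ = (2, 0, 1): (-1) + 24 + 21 = 44
σ = (2, 1, 0): (-1) + 3 + 3 = 5
Optimal value attained by: σ = (0, 2, 1).
Answer: det⊕(C) = 55; verdict: SINGULAR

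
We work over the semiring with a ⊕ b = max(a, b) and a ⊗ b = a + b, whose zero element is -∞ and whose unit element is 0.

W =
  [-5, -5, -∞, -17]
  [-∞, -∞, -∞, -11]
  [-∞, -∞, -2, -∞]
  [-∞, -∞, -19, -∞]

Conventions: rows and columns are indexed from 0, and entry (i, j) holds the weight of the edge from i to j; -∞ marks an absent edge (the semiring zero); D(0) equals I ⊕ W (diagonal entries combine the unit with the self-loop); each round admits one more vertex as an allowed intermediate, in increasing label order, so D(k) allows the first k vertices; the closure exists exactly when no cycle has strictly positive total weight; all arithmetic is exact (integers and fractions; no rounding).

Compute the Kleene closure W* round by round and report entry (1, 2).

D(0):
  [0, -5, -∞, -17]
  [-∞, 0, -∞, -11]
  [-∞, -∞, 0, -∞]
  [-∞, -∞, -19, 0]
D(1):
  [0, -5, -∞, -17]
  [-∞, 0, -∞, -11]
  [-∞, -∞, 0, -∞]
  [-∞, -∞, -19, 0]
D(2):
  [0, -5, -∞, -16]
  [-∞, 0, -∞, -11]
  [-∞, -∞, 0, -∞]
  [-∞, -∞, -19, 0]
D(3):
  [0, -5, -∞, -16]
  [-∞, 0, -∞, -11]
  [-∞, -∞, 0, -∞]
  [-∞, -∞, -19, 0]
D(4):
  [0, -5, -35, -16]
  [-∞, 0, -30, -11]
  [-∞, -∞, 0, -∞]
  [-∞, -∞, -19, 0]
Answer: W*[1][2] = -30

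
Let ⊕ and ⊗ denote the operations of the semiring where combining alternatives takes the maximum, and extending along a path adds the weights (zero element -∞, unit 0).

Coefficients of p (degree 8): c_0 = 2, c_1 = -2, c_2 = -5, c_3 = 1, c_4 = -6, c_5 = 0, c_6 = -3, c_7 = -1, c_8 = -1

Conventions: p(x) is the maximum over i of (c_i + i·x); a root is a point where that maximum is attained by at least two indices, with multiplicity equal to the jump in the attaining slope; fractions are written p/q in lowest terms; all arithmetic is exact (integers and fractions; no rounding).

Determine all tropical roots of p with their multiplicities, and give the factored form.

hull edge (i=0, c=2) to (i=3, c=1): slope -1/3, span 3
hull edge (i=3, c=1) to (i=8, c=-1): slope -2/5, span 5
Factored form: p(x) = -1 ⊗ (x ⊕ 1/3) ⊗ (x ⊕ 1/3) ⊗ (x ⊕ 1/3) ⊗ (x ⊕ 2/5) ⊗ (x ⊕ 2/5) ⊗ (x ⊕ 2/5) ⊗ (x ⊕ 2/5) ⊗ (x ⊕ 2/5)
Answer: roots = 1/3 (mult 3), 2/5 (mult 5)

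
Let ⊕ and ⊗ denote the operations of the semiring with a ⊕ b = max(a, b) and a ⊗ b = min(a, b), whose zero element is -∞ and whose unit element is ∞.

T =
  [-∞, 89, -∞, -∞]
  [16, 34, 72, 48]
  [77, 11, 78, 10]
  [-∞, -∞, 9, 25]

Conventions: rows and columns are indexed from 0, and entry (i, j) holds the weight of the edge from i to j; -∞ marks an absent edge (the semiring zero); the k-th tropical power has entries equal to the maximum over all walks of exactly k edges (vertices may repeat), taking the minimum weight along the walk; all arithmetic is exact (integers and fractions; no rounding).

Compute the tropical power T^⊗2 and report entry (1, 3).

T^⊗2:
  [16, 34, 72, 48]
  [72, 34, 72, 34]
  [77, 77, 78, 11]
  [9, 9, 9, 25]
Key observation: the optimum is the walk 1->1->3, with weight 34 min 48 = 34.
Optimal value attained by: walk 1->1->3.
Answer: (T^⊗2)[1][3] = 34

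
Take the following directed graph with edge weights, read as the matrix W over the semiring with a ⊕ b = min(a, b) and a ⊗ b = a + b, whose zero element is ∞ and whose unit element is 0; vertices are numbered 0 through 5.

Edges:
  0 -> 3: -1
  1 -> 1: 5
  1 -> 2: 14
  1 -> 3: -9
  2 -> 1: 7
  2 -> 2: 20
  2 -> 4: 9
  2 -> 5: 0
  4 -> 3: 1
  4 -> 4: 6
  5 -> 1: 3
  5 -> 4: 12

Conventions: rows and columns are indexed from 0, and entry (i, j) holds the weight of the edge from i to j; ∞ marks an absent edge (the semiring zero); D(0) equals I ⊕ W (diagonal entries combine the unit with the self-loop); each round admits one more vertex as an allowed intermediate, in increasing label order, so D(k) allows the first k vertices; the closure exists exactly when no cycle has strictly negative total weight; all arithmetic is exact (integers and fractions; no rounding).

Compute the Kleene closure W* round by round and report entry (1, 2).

D(0):
  [0, ∞, ∞, -1, ∞, ∞]
  [∞, 0, 14, -9, ∞, ∞]
  [∞, 7, 0, ∞, 9, 0]
  [∞, ∞, ∞, 0, ∞, ∞]
  [∞, ∞, ∞, 1, 0, ∞]
  [∞, 3, ∞, ∞, 12, 0]
D(1):
  [0, ∞, ∞, -1, ∞, ∞]
  [∞, 0, 14, -9, ∞, ∞]
  [∞, 7, 0, ∞, 9, 0]
  [∞, ∞, ∞, 0, ∞, ∞]
  [∞, ∞, ∞, 1, 0, ∞]
  [∞, 3, ∞, ∞, 12, 0]
D(2):
  [0, ∞, ∞, -1, ∞, ∞]
  [∞, 0, 14, -9, ∞, ∞]
  [∞, 7, 0, -2, 9, 0]
  [∞, ∞, ∞, 0, ∞, ∞]
  [∞, ∞, ∞, 1, 0, ∞]
  [∞, 3, 17, -6, 12, 0]
D(3):
  [0, ∞, ∞, -1, ∞, ∞]
  [∞, 0, 14, -9, 23, 14]
  [∞, 7, 0, -2, 9, 0]
  [∞, ∞, ∞, 0, ∞, ∞]
  [∞, ∞, ∞, 1, 0, ∞]
  [∞, 3, 17, -6, 12, 0]
D(4):
  [0, ∞, ∞, -1, ∞, ∞]
  [∞, 0, 14, -9, 23, 14]
  [∞, 7, 0, -2, 9, 0]
  [∞, ∞, ∞, 0, ∞, ∞]
  [∞, ∞, ∞, 1, 0, ∞]
  [∞, 3, 17, -6, 12, 0]
D(5):
  [0, ∞, ∞, -1, ∞, ∞]
  [∞, 0, 14, -9, 23, 14]
  [∞, 7, 0, -2, 9, 0]
  [∞, ∞, ∞, 0, ∞, ∞]
  [∞, ∞, ∞, 1, 0, ∞]
  [∞, 3, 17, -6, 12, 0]
D(6):
  [0, ∞, ∞, -1, ∞, ∞]
  [∞, 0, 14, -9, 23, 14]
  [∞, 3, 0, -6, 9, 0]
  [∞, ∞, ∞, 0, ∞, ∞]
  [∞, ∞, ∞, 1, 0, ∞]
  [∞, 3, 17, -6, 12, 0]
Answer: W*[1][2] = 14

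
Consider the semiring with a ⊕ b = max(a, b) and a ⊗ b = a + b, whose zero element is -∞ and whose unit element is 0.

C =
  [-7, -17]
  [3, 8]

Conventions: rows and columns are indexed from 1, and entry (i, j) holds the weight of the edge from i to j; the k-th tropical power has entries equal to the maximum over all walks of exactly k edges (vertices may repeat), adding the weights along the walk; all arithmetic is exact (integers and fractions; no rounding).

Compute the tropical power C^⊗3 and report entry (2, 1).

C^⊗2:
  [-14, -9]
  [11, 16]
C^⊗3:
  [-6, -1]
  [19, 24]
Key observation: the optimum is the walk 2->2->2->1, with weight 8 + 8 + 3 = 19.
Optimal value attained by: walk 2->2->2->1.
Answer: (C^⊗3)[2][1] = 19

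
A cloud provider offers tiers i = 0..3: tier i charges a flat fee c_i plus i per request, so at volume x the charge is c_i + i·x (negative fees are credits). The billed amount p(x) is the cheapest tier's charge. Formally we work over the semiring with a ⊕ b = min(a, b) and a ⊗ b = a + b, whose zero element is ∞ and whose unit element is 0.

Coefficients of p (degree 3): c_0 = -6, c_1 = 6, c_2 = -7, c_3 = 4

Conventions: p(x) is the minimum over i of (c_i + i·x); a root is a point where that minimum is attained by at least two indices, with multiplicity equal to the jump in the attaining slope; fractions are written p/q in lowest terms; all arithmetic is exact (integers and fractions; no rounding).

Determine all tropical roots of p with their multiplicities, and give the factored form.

hull edge (i=0, c=-6) to (i=2, c=-7): slope -1/2, span 2
hull edge (i=2, c=-7) to (i=3, c=4): slope 11, span 1
Factored form: p(x) = 4 ⊗ (x ⊕ (-11)) ⊗ (x ⊕ 1/2) ⊗ (x ⊕ 1/2)
Answer: roots = -11 (mult 1), 1/2 (mult 2)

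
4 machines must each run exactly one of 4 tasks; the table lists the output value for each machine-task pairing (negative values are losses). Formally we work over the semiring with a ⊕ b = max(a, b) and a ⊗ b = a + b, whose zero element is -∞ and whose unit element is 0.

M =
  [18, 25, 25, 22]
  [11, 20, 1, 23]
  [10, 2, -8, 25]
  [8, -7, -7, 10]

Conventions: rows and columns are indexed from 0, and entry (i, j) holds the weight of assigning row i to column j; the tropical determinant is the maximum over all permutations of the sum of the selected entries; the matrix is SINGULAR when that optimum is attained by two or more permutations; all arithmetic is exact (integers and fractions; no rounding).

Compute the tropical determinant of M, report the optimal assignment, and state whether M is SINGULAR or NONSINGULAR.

σ = (0, 1, 2, 3): 18 + 20 + (-8) + 10 = 40
σ = (0, 1, 3, 2): 18 + 20 + 25 + (-7) = 56
σ = (0, 2, 1, 3): 18 + 1 + 2 + 10 = 31
σ = (0, 2, 3, 1): 18 + 1 + 25 + (-7) = 37
σ = (0, 3, 1, 2): 18 + 23 + 2 + (-7) = 36
σ = (0, 3, 2, 1): 18 + 23 + (-8) + (-7) = 26
σ = (1, 0, 2, 3): 25 + 11 + (-8) + 10 = 38
σ = (1, 0, 3, 2): 25 + 11 + 25 + (-7) = 54
σ = (1, 2, 0, 3): 25 + 1 + 10 + 10 = 46
σ = (1, 2, 3, 0): 25 + 1 + 25 + 8 = 59
σ = (1, 3, 0, 2): 25 + 23 + 10 + (-7) = 51
σ = (1, 3, 2, 0): 25 + 23 + (-8) + 8 = 48
σ = (2, 0, 1, 3): 25 + 11 + 2 + 10 = 48
σ = (2, 0, 3, 1): 25 + 11 + 25 + (-7) = 54
σ = (2, 1, 0, 3): 25 + 20 + 10 + 10 = 65
σ = (2, 1, 3, 0): 25 + 20 + 25 + 8 = 78
σ = (2, 3, 0, 1): 25 + 23 + 10 + (-7) = 51
σ = (2, 3, 1, 0): 25 + 23 + 2 + 8 = 58
σ = (3, 0, 1, 2): 22 + 11 + 2 + (-7) = 28
σ = (3, 0, 2, 1): 22 + 11 + (-8) + (-7) = 18
σ = (3, 1, 0, 2): 22 + 20 + 10 + (-7) = 45
σ = (3, 1, 2, 0): 22 + 20 + (-8) + 8 = 42
σ = (3, 2, 0, 1): 22 + 1 + 10 + (-7) = 26
σ = (3, 2, 1, 0): 22 + 1 + 2 + 8 = 33
Optimal value attained by: σ = (2, 1, 3, 0).
Answer: det⊕(M) = 78; verdict: NONSINGULAR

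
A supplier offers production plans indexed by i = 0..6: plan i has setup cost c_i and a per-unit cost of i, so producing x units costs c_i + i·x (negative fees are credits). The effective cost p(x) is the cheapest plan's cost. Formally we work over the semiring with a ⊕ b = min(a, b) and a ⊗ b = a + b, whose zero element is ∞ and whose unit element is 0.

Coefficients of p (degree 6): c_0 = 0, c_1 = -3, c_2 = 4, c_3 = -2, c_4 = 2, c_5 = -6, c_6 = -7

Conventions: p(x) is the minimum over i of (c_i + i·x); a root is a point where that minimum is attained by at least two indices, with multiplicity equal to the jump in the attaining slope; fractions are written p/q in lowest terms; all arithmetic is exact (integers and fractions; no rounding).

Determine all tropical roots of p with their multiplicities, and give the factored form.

hull edge (i=0, c=0) to (i=1, c=-3): slope -3, span 1
hull edge (i=1, c=-3) to (i=6, c=-7): slope -4/5, span 5
Factored form: p(x) = -7 ⊗ (x ⊕ 4/5) ⊗ (x ⊕ 4/5) ⊗ (x ⊕ 4/5) ⊗ (x ⊕ 4/5) ⊗ (x ⊕ 4/5) ⊗ (x ⊕ 3)
Answer: roots = 4/5 (mult 5), 3 (mult 1)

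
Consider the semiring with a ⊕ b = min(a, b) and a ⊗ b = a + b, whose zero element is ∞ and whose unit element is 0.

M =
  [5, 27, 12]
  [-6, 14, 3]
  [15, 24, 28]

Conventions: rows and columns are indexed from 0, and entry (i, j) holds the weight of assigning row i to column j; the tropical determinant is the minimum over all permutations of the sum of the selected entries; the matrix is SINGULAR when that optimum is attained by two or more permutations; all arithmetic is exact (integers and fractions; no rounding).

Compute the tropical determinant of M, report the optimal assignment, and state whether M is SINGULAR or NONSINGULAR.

σ = (0, 1, 2): 5 + 14 + 28 = 47
σ = (0, 2, 1): 5 + 3 + 24 = 32
σ = (1, 0, 2): 27 + (-6) + 28 = 49
σ = (1, 2, 0): 27 + 3 + 15 = 45
σ = (2, 0, 1): 12 + (-6) + 24 = 30
σ = (2, 1, 0): 12 + 14 + 15 = 41
Optimal value attained by: σ = (2, 0, 1).
Answer: det⊕(M) = 30; verdict: NONSINGULAR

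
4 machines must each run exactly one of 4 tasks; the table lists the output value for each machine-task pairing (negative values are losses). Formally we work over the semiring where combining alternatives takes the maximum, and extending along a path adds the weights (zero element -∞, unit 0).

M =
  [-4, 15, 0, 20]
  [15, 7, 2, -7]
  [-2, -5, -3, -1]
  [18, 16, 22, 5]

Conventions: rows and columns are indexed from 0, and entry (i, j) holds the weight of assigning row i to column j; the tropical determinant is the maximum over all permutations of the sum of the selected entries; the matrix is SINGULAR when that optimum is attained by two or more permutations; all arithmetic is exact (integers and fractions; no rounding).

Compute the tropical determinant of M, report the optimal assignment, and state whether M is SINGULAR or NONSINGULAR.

σ = (0, 1, 2, 3): (-4) + 7 + (-3) + 5 = 5
σ = (0, 1, 3, 2): (-4) + 7 + (-1) + 22 = 24
σ = (0, 2, 1, 3): (-4) + 2 + (-5) + 5 = -2
σ = (0, 2, 3, 1): (-4) + 2 + (-1) + 16 = 13
σ = (0, 3, 1, 2): (-4) + (-7) + (-5) + 22 = 6
σ = (0, 3, 2, 1): (-4) + (-7) + (-3) + 16 = 2
σ = (1, 0, 2, 3): 15 + 15 + (-3) + 5 = 32
σ = (1, 0, 3, 2): 15 + 15 + (-1) + 22 = 51
σ = (1, 2, 0, 3): 15 + 2 + (-2) + 5 = 20
σ = (1, 2, 3, 0): 15 + 2 + (-1) + 18 = 34
σ = (1, 3, 0, 2): 15 + (-7) + (-2) + 22 = 28
σ = (1, 3, 2, 0): 15 + (-7) + (-3) + 18 = 23
σ = (2, 0, 1, 3): 0 + 15 + (-5) + 5 = 15
σ = (2, 0, 3, 1): 0 + 15 + (-1) + 16 = 30
σ = (2, 1, 0, 3): 0 + 7 + (-2) + 5 = 10
σ = (2, 1, 3, 0): 0 + 7 + (-1) + 18 = 24
σ = (2, 3, 0, 1): 0 + (-7) + (-2) + 16 = 7
σ = (2, 3, 1, 0): 0 + (-7) + (-5) + 18 = 6
σ = (3, 0, 1, 2): 20 + 15 + (-5) + 22 = 52
σ = (3, 0, 2, 1): 20 + 15 + (-3) + 16 = 48
σ = (3, 1, 0, 2): 20 + 7 + (-2) + 22 = 47
σ = (3, 1, 2, 0): 20 + 7 + (-3) + 18 = 42
σ = (3, 2, 0, 1): 20 + 2 + (-2) + 16 = 36
σ = (3, 2, 1, 0): 20 + 2 + (-5) + 18 = 35
Optimal value attained by: σ = (3, 0, 1, 2).
Answer: det⊕(M) = 52; verdict: NONSINGULAR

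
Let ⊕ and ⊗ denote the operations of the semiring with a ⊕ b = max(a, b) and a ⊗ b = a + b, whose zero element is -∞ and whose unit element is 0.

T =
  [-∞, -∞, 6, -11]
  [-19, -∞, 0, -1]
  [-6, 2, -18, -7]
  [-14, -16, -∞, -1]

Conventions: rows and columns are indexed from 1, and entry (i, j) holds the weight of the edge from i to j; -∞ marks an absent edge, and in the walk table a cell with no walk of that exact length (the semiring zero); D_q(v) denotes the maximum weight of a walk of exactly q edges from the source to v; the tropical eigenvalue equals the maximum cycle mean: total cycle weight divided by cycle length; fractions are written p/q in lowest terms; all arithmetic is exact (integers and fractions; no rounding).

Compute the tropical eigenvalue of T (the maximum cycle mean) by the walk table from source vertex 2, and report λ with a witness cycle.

q=0: [-∞, 0, -∞, -∞]
q=1: [-19, -∞, 0, -1]
q=2: [-6, 2, -13, -2]
q=3: [-16, -11, 2, 1]
q=4: [-4, 4, -10, 0]
Optimal cycle mean attained by: cycle 2->3->2, total 0 + 2, length 2.
Answer: λ = 1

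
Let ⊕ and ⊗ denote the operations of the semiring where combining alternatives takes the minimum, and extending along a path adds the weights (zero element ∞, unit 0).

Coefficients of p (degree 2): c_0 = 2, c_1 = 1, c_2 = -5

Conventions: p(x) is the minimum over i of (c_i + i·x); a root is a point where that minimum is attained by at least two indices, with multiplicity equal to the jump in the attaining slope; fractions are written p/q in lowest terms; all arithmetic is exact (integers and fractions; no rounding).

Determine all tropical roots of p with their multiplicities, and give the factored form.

hull edge (i=0, c=2) to (i=2, c=-5): slope -7/2, span 2
Factored form: p(x) = -5 ⊗ (x ⊕ 7/2) ⊗ (x ⊕ 7/2)
Answer: roots = 7/2 (mult 2)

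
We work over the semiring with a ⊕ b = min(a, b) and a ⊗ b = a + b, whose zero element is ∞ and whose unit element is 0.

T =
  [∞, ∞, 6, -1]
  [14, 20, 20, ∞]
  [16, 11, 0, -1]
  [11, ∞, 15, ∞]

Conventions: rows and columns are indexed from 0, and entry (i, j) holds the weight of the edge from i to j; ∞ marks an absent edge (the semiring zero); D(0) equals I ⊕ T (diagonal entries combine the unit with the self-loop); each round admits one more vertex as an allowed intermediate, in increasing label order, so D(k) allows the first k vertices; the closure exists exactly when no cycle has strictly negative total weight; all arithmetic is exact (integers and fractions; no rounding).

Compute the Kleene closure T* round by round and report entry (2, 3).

D(0):
  [0, ∞, 6, -1]
  [14, 0, 20, ∞]
  [16, 11, 0, -1]
  [11, ∞, 15, 0]
D(1):
  [0, ∞, 6, -1]
  [14, 0, 20, 13]
  [16, 11, 0, -1]
  [11, ∞, 15, 0]
D(2):
  [0, ∞, 6, -1]
  [14, 0, 20, 13]
  [16, 11, 0, -1]
  [11, ∞, 15, 0]
D(3):
  [0, 17, 6, -1]
  [14, 0, 20, 13]
  [16, 11, 0, -1]
  [11, 26, 15, 0]
D(4):
  [0, 17, 6, -1]
  [14, 0, 20, 13]
  [10, 11, 0, -1]
  [11, 26, 15, 0]
Answer: T*[2][3] = -1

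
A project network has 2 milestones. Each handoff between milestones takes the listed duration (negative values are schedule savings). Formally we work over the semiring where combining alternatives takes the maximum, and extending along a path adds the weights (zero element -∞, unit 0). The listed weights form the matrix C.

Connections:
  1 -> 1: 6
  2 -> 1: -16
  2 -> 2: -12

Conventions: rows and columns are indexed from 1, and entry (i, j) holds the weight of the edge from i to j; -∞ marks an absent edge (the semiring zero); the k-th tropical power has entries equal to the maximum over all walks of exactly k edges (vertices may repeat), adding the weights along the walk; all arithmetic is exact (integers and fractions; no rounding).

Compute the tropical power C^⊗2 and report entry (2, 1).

C^⊗2:
  [12, -∞]
  [-10, -24]
Key observation: the optimum is the walk 2->1->1, with weight (-16) + 6 = -10.
Optimal value attained by: walk 2->1->1.
Answer: (C^⊗2)[2][1] = -10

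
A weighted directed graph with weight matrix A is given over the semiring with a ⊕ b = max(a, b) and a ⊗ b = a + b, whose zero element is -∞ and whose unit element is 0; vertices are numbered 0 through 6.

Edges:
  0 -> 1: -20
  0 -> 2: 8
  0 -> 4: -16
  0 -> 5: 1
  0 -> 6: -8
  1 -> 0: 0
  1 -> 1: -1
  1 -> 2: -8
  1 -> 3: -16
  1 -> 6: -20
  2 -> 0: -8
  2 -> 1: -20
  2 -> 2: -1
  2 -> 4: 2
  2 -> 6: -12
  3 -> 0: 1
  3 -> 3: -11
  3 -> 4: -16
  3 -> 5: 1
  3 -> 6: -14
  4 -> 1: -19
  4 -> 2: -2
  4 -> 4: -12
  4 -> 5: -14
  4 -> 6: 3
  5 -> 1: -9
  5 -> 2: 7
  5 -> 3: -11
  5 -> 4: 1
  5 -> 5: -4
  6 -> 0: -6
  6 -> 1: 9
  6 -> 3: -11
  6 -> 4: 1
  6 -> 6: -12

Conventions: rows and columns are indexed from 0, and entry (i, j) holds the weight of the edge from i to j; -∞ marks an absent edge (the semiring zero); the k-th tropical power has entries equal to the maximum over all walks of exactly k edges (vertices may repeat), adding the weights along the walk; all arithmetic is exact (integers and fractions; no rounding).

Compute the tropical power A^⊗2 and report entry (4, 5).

A^⊗2:
  [0, 1, 8, -10, 10, -3, -4]
  [-1, -2, 8, -17, -6, 1, -8]
  [-9, -3, 0, -23, 1, -7, 5]
  [-10, -5, 9, -10, 2, 2, -7]
  [-3, 12, -3, -8, 4, -18, -9]
  [-1, -10, 6, -15, 9, -8, 4]
  [9, 8, 2, -7, -11, -5, 4]
Key observation: the optimum is the walk 4->5->5, with weight (-14) + (-4) = -18.
Optimal value attained by: walk 4->5->5.
Answer: (A^⊗2)[4][5] = -18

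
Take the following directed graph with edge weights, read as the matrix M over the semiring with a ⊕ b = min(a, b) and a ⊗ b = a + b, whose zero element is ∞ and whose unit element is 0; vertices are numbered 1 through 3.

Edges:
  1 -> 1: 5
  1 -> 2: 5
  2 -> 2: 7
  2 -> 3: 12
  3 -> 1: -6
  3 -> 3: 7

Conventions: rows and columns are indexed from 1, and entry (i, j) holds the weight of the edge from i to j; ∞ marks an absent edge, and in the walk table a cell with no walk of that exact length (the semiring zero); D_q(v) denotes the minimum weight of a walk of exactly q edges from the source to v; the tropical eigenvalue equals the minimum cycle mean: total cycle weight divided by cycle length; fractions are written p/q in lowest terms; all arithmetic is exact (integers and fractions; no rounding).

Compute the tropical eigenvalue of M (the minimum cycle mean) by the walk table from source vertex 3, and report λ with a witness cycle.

q=0: [∞, ∞, 0]
q=1: [-6, ∞, 7]
q=2: [-1, -1, 14]
q=3: [4, 4, 11]
Optimal cycle mean attained by: cycle 1->2->3->1, total 5 + 12 + (-6), length 3.
Answer: λ = 11/3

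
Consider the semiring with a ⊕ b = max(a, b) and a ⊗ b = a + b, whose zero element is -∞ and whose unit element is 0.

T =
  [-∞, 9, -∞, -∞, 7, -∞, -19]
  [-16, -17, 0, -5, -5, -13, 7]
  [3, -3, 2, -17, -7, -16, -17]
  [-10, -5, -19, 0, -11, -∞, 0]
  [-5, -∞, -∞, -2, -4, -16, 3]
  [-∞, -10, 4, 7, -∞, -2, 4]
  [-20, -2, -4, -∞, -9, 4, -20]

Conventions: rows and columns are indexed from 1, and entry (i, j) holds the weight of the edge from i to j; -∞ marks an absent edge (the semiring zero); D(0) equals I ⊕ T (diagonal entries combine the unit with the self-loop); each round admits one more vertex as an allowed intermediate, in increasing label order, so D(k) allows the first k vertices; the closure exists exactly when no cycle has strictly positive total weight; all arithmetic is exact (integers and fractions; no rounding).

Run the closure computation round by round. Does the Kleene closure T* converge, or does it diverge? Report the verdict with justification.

Detection: at round 0, diagonal entry (3, 3) turns strictly positive.
Key observation: the cycle 3->3 has total weight 2, which is strictly positive.
Answer: DIVERGES — positive cycle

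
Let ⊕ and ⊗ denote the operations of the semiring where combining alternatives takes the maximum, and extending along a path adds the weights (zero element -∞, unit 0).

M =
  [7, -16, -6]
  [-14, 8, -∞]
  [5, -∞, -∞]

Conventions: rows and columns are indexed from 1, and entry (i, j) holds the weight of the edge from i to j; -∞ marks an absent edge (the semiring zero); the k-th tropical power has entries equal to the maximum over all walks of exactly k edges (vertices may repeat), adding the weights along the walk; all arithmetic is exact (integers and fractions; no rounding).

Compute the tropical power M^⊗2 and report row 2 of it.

M^⊗2:
  [14, -8, 1]
  [-6, 16, -20]
  [12, -11, -1]
Answer: row 2 of M^⊗2 = [-6, 16, -20]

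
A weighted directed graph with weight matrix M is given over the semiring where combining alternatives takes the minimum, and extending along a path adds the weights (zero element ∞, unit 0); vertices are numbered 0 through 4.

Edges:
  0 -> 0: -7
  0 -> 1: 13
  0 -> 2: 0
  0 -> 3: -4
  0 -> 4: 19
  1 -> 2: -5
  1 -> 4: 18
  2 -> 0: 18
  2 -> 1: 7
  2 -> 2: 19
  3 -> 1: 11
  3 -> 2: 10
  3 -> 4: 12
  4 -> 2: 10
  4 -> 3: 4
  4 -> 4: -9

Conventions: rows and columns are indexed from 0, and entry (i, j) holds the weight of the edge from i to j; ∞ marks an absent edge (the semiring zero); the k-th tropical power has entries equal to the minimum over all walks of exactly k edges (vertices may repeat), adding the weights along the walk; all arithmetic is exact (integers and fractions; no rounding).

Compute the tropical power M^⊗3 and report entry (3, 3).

M^⊗2:
  [-14, 6, -7, -11, 8]
  [13, 2, 14, 22, 9]
  [11, 26, 2, 14, 25]
  [28, 17, 6, 16, 3]
  [28, 15, 1, -5, -18]
M^⊗3:
  [-21, -1, -14, -18, -1]
  [6, 21, -3, 9, 0]
  [4, 9, 11, 7, 16]
  [21, 13, 12, 7, -6]
  [19, 6, -8, -14, -27]
Key observation: the optimum is the walk 3->4->4->3, with weight 12 + (-9) + 4 = 7.
Optimal value attained by: walk 3->4->4->3.
Answer: (M^⊗3)[3][3] = 7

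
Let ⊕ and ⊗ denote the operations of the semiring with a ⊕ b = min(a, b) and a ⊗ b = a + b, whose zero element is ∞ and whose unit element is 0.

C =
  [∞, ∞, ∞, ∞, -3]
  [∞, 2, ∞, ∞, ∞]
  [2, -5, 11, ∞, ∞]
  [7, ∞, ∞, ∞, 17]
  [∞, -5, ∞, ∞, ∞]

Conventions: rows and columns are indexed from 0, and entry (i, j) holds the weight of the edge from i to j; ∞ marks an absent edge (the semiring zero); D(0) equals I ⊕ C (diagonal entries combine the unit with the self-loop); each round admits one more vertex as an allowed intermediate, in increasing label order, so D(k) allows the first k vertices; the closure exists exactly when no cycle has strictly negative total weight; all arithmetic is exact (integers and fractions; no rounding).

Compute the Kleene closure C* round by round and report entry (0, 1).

D(0):
  [0, ∞, ∞, ∞, -3]
  [∞, 0, ∞, ∞, ∞]
  [2, -5, 0, ∞, ∞]
  [7, ∞, ∞, 0, 17]
  [∞, -5, ∞, ∞, 0]
D(1):
  [0, ∞, ∞, ∞, -3]
  [∞, 0, ∞, ∞, ∞]
  [2, -5, 0, ∞, -1]
  [7, ∞, ∞, 0, 4]
  [∞, -5, ∞, ∞, 0]
D(2):
  [0, ∞, ∞, ∞, -3]
  [∞, 0, ∞, ∞, ∞]
  [2, -5, 0, ∞, -1]
  [7, ∞, ∞, 0, 4]
  [∞, -5, ∞, ∞, 0]
D(3):
  [0, ∞, ∞, ∞, -3]
  [∞, 0, ∞, ∞, ∞]
  [2, -5, 0, ∞, -1]
  [7, ∞, ∞, 0, 4]
  [∞, -5, ∞, ∞, 0]
D(4):
  [0, ∞, ∞, ∞, -3]
  [∞, 0, ∞, ∞, ∞]
  [2, -5, 0, ∞, -1]
  [7, ∞, ∞, 0, 4]
  [∞, -5, ∞, ∞, 0]
D(5):
  [0, -8, ∞, ∞, -3]
  [∞, 0, ∞, ∞, ∞]
  [2, -6, 0, ∞, -1]
  [7, -1, ∞, 0, 4]
  [∞, -5, ∞, ∞, 0]
Answer: C*[0][1] = -8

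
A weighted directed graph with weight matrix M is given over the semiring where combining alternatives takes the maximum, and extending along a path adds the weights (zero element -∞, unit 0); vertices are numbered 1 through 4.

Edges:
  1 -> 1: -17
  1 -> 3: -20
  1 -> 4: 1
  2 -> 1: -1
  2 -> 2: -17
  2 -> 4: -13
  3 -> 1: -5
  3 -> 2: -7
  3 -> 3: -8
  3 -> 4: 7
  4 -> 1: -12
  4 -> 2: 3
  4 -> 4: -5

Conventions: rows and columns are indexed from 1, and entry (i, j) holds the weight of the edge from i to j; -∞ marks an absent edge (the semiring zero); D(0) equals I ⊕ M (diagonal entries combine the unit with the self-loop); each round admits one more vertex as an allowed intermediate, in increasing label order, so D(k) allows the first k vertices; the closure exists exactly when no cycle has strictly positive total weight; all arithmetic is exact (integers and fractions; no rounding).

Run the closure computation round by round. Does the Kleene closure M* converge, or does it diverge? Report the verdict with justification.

D(0):
  [0, -∞, -20, 1]
  [-1, 0, -∞, -13]
  [-5, -7, 0, 7]
  [-12, 3, -∞, 0]
D(1):
  [0, -∞, -20, 1]
  [-1, 0, -21, 0]
  [-5, -7, 0, 7]
  [-12, 3, -32, 0]
Detection: at round 2, diagonal entry (4, 4) turns strictly positive.
Key observation: the cycle 4->2->1->4 has total weight 3 + (-1) + 1, which is strictly positive.
Answer: DIVERGES — positive cycle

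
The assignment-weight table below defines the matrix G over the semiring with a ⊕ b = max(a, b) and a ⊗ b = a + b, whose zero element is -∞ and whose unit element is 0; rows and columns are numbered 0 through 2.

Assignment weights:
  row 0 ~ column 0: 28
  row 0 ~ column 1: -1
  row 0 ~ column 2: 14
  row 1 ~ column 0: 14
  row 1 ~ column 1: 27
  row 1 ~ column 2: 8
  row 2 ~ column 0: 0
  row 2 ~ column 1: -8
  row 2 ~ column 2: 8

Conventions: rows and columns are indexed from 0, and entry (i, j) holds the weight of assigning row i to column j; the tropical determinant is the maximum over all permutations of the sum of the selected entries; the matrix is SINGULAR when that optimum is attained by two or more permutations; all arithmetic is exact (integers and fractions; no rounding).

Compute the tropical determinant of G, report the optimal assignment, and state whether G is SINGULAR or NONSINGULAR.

σ = (0, 1, 2): 28 + 27 + 8 = 63
σ = (0, 2, 1): 28 + 8 + (-8) = 28
σ = (1, 0, 2): (-1) + 14 + 8 = 21
σ = (1, 2, 0): (-1) + 8 + 0 = 7
σ = (2, 0, 1): 14 + 14 + (-8) = 20
σ = (2, 1, 0): 14 + 27 + 0 = 41
Optimal value attained by: σ = (0, 1, 2).
Answer: det⊕(G) = 63; verdict: NONSINGULAR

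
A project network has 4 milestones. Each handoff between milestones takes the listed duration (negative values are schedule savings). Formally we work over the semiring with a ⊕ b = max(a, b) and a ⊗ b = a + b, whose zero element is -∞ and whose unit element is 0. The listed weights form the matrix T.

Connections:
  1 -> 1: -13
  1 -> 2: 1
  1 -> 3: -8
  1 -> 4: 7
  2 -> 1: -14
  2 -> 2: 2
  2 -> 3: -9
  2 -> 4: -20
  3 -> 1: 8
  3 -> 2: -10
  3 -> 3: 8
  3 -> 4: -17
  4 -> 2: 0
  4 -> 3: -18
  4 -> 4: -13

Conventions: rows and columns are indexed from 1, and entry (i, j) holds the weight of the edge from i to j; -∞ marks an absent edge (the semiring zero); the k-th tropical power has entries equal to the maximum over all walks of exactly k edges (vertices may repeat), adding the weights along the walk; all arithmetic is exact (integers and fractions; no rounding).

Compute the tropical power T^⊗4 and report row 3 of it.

T^⊗2:
  [0, 7, 0, -6]
  [-1, 4, -1, -7]
  [16, 9, 16, 15]
  [-10, 2, -9, -20]
T^⊗3:
  [8, 9, 8, 7]
  [7, 6, 7, 6]
  [24, 17, 24, 23]
  [-1, 4, -1, -3]
T^⊗4:
  [16, 11, 16, 15]
  [15, 8, 15, 14]
  [32, 25, 32, 31]
  [7, 6, 7, 6]
Answer: row 3 of T^⊗4 = [32, 25, 32, 31]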